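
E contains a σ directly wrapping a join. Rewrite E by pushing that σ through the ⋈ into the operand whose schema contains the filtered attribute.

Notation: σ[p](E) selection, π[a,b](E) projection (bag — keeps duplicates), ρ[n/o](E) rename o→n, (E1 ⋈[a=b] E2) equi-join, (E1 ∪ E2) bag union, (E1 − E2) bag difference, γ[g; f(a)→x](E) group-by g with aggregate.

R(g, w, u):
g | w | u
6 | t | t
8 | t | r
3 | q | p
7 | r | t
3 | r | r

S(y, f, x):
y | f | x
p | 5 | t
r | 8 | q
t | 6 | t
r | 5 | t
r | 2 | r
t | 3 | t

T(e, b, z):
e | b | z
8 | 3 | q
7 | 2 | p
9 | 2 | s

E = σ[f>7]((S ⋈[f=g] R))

σ filters on f, owned by the left side.
E' = (σ[f>7](S) ⋈[f=g] R)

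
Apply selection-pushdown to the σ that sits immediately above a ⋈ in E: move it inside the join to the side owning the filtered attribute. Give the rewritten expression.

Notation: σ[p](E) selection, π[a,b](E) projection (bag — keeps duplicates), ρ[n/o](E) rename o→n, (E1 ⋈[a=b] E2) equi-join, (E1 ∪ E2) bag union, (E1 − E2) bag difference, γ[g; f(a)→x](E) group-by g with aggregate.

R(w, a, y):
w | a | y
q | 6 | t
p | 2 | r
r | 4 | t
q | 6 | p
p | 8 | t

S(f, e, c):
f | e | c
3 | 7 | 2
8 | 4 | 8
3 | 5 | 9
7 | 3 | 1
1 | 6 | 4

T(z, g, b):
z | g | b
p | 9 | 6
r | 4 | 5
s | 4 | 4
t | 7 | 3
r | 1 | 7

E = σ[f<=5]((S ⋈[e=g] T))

σ filters on f, owned by the left side.
E' = (σ[f<=5](S) ⋈[e=g] T)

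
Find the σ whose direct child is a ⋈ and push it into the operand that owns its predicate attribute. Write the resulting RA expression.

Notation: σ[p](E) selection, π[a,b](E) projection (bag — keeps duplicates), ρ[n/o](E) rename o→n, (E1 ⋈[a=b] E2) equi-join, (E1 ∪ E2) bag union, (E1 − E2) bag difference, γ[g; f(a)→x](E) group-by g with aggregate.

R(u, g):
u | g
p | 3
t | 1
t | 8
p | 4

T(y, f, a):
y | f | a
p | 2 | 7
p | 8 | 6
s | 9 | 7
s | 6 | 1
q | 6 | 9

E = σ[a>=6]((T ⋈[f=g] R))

σ filters on a, owned by the left side.
E' = (σ[a>=6](T) ⋈[f=g] R)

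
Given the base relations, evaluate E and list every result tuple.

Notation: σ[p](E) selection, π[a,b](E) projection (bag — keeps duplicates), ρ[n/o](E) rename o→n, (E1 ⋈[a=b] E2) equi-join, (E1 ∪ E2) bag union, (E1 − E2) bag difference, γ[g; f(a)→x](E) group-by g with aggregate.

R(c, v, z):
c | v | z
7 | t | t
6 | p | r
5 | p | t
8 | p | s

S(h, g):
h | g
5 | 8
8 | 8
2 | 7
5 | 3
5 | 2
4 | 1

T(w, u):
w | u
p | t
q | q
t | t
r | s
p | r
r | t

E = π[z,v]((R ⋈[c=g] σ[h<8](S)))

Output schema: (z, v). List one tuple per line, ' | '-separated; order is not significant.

Subexpression sizes:
  R → 4
  S → 6
  σ[h<8](S) → 5
  (R ⋈[c=g] σ[h<8](S)) → 2
  π[z,v]((R ⋈[c=g] σ[h<8](S))) → 2

== RESULT ==
z | v
s | p
t | t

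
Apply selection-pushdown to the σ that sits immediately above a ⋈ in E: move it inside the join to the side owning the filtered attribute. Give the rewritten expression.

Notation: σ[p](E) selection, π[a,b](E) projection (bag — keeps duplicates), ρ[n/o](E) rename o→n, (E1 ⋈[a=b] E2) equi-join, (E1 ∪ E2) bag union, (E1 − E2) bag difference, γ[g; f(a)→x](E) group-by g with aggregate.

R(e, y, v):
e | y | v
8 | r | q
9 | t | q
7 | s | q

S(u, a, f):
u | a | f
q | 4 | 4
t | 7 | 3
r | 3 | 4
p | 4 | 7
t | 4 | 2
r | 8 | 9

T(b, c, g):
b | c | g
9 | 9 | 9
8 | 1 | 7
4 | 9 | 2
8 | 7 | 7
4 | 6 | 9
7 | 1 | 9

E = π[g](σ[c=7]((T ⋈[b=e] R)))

σ filters on c, owned by the left side.
E' = π[g]((σ[c=7](T) ⋈[b=e] R))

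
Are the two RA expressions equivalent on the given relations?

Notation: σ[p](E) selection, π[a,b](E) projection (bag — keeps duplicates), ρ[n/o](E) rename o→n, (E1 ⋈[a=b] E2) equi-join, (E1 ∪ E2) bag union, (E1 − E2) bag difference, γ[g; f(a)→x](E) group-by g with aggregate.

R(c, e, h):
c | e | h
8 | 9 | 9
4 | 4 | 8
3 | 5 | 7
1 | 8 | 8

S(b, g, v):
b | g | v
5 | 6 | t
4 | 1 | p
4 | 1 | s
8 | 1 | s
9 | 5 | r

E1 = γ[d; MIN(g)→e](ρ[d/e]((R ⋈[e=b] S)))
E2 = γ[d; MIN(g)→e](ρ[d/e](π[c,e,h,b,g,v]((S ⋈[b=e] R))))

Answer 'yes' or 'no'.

E1 subexpression sizes:
  R → 4
  S → 5
  (R ⋈[e=b] S) → 5
  ρ[d/e]((R ⋈[e=b] S)) → 5
  γ[d; MIN(g)→e](ρ[d/e]((R ⋈[e=b] S))) → 4
E2 subexpression sizes:
  S → 5
  R → 4
  (S ⋈[b=e] R) → 5
  π[c,e,h,b,g,v]((S ⋈[b=e] R)) → 5
  ρ[d/e](π[c,e,h,b,g,v]((S ⋈[b=e] R))) → 5
  γ[d; MIN(g)→e](ρ[d/e](π[c,e,h,b,g,v]((S ⋈[b=e] R)))) → 4

E1 and E2 produce the same multiset:
d | e
4 | 1
5 | 6
8 | 1
9 | 5

yes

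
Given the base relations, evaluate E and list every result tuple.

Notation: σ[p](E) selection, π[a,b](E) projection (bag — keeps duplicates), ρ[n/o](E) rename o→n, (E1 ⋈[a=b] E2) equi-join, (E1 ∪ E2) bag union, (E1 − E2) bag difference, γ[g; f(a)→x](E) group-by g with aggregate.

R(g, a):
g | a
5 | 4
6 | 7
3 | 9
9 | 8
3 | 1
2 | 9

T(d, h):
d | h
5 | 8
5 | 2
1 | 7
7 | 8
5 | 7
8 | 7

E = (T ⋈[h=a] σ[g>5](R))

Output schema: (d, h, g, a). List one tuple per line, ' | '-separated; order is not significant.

Subexpression sizes:
  T → 6
  R → 6
  σ[g>5](R) → 2
  (T ⋈[h=a] σ[g>5](R)) → 5

== RESULT ==
d | h | g | a
1 | 7 | 6 | 7
5 | 7 | 6 | 7
5 | 8 | 9 | 8
7 | 8 | 9 | 8
8 | 7 | 6 | 7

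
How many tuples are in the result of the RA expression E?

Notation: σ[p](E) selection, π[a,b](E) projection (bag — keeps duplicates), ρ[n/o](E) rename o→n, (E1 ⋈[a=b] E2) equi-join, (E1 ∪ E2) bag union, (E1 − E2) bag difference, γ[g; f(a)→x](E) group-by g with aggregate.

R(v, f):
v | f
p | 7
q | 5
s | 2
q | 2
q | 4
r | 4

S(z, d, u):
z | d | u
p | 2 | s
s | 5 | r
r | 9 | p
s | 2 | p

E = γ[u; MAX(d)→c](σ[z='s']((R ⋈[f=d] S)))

Subexpression sizes:
  R → 6
  S → 4
  (R ⋈[f=d] S) → 5
  σ[z='s']((R ⋈[f=d] S)) → 3
  γ[u; MAX(d)→c](σ[z='s']((R ⋈[f=d] S))) → 2

|E| = 2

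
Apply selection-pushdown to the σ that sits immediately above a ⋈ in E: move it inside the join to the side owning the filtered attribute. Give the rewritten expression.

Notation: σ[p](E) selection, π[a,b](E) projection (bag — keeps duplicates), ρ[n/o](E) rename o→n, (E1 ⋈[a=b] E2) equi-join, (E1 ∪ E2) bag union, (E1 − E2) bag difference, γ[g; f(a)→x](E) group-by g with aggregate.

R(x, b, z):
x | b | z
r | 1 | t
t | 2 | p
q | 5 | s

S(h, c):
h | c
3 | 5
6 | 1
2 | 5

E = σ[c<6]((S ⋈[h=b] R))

σ filters on c, owned by the left side.
E' = (σ[c<6](S) ⋈[h=b] R)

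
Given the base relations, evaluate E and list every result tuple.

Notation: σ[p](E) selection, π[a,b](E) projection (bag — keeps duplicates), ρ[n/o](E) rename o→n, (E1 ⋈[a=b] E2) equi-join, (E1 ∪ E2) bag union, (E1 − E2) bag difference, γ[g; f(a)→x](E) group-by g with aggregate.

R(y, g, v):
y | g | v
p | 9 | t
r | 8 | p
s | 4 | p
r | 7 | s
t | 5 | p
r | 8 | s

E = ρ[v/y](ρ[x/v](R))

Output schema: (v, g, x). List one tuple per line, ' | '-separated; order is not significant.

Stepwise |·|:
  R → 6
  ρ[x/v](R) → 6
  ρ[v/y](ρ[x/v](R)) → 6

== RESULT ==
v | g | x
p | 9 | t
r | 7 | s
r | 8 | p
r | 8 | s
s | 4 | p
t | 5 | p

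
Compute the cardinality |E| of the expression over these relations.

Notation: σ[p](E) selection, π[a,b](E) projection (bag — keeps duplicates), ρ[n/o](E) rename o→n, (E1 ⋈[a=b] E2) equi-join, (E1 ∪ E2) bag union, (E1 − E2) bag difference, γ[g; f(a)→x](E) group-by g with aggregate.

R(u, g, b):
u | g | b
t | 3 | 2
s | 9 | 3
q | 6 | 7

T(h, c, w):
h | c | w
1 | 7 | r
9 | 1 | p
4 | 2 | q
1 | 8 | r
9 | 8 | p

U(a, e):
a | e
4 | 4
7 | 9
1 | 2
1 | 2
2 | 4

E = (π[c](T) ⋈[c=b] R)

Subexpression sizes:
  T → 5
  π[c](T) → 5
  R → 3
  (π[c](T) ⋈[c=b] R) → 2

|E| = 2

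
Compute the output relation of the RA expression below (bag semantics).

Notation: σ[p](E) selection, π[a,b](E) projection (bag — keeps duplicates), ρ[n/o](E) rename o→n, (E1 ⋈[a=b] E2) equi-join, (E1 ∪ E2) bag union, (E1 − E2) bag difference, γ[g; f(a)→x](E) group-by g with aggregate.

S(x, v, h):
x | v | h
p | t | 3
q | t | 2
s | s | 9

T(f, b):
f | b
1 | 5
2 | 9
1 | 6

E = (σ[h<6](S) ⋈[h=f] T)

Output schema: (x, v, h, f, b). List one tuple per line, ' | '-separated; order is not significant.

Row counts bottom-up:
  S → 3
  σ[h<6](S) → 2
  T → 3
  (σ[h<6](S) ⋈[h=f] T) → 1

== RESULT ==
x | v | h | f | b
q | t | 2 | 2 | 9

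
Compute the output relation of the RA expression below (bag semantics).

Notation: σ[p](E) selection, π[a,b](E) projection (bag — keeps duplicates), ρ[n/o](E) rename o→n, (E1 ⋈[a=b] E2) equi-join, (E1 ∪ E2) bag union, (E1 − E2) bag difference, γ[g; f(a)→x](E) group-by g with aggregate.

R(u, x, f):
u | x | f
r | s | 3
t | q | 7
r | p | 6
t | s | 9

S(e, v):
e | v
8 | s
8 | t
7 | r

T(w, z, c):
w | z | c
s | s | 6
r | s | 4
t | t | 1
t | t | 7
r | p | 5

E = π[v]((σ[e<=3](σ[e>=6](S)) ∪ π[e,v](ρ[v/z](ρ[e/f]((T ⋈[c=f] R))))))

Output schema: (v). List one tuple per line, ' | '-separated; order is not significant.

Per-node cardinality:
  S → 3
  σ[e>=6](S) → 3
  σ[e<=3](σ[e>=6](S)) → 0
  T → 5
  R → 4
  (T ⋈[c=f] R) → 2
  ρ[e/f]((T ⋈[c=f] R)) → 2
  ρ[v/z](ρ[e/f]((T ⋈[c=f] R))) → 2
  π[e,v](ρ[v/z](ρ[e/f]((T ⋈[c=f] R)))) → 2
  (σ[e<=3](σ[e>=6](S)) ∪ π[e,v](ρ[v/z](ρ[e/f]((T ⋈[c=f] R))))) → 2
  π[v]((σ[e<=3](σ[e>=6](S)) ∪ π[e,v](ρ[v/z](ρ[e/f]((T ⋈[c=f] R)))))) → 2

== RESULT ==
v
s
t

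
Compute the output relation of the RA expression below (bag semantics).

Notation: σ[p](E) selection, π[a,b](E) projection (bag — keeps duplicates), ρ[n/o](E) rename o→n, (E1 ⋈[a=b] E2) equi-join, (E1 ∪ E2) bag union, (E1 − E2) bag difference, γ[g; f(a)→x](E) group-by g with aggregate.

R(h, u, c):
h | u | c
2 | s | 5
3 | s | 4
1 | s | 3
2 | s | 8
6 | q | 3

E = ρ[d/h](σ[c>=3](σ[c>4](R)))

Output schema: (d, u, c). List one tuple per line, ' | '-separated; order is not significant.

Row counts bottom-up:
  R → 5
  σ[c>4](R) → 2
  σ[c>=3](σ[c>4](R)) → 2
  ρ[d/h](σ[c>=3](σ[c>4](R))) → 2

== RESULT ==
d | u | c
2 | s | 5
2 | s | 8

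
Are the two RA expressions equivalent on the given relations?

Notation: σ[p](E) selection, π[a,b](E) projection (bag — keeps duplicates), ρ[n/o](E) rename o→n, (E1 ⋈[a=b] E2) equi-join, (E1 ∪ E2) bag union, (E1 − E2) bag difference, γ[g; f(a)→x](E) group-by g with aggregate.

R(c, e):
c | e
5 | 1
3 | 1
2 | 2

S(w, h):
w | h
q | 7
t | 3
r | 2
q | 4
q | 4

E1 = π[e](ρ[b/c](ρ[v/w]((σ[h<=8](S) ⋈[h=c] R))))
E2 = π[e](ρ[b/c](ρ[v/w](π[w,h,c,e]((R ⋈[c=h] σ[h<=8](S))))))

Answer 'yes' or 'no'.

E1 stepwise |·|:
  S → 5
  σ[h<=8](S) → 5
  R → 3
  (σ[h<=8](S) ⋈[h=c] R) → 2
  ρ[v/w]((σ[h<=8](S) ⋈[h=c] R)) → 2
  ρ[b/c](ρ[v/w]((σ[h<=8](S) ⋈[h=c] R))) → 2
  π[e](ρ[b/c](ρ[v/w]((σ[h<=8](S) ⋈[h=c] R)))) → 2
E2 stepwise |·|:
  R → 3
  S → 5
  σ[h<=8](S) → 5
  (R ⋈[c=h] σ[h<=8](S)) → 2
  π[w,h,c,e]((R ⋈[c=h] σ[h<=8](S))) → 2
  ρ[v/w](π[w,h,c,e]((R ⋈[c=h] σ[h<=8](S)))) → 2
  ρ[b/c](ρ[v/w](π[w,h,c,e]((R ⋈[c=h] σ[h<=8](S))))) → 2
  π[e](ρ[b/c](ρ[v/w](π[w,h,c,e]((R ⋈[c=h] σ[h<=8](S)))))) → 2

E1 and E2 produce the same multiset:
e
1
2

yes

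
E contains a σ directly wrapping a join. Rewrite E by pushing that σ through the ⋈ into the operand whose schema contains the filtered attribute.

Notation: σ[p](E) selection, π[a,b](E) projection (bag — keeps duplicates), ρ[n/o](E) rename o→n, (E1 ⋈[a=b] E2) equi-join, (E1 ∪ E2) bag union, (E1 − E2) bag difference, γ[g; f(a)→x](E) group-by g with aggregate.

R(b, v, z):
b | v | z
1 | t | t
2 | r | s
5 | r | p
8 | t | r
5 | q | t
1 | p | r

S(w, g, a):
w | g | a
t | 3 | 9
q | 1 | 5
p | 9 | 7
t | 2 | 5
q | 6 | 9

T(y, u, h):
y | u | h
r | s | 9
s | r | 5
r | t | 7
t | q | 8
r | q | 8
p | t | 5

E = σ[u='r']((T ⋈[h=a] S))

σ filters on u, owned by the left side.
E' = (σ[u='r'](T) ⋈[h=a] S)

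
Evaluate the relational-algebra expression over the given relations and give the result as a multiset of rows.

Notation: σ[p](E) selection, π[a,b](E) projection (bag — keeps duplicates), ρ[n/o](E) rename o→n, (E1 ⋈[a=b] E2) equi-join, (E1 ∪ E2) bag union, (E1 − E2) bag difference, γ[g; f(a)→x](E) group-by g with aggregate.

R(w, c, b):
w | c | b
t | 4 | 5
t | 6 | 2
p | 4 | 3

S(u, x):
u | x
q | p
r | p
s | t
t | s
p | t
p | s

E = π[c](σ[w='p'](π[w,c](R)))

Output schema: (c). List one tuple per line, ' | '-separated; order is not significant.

Per-node cardinality:
  R → 3
  π[w,c](R) → 3
  σ[w='p'](π[w,c](R)) → 1
  π[c](σ[w='p'](π[w,c](R))) → 1

== RESULT ==
c
4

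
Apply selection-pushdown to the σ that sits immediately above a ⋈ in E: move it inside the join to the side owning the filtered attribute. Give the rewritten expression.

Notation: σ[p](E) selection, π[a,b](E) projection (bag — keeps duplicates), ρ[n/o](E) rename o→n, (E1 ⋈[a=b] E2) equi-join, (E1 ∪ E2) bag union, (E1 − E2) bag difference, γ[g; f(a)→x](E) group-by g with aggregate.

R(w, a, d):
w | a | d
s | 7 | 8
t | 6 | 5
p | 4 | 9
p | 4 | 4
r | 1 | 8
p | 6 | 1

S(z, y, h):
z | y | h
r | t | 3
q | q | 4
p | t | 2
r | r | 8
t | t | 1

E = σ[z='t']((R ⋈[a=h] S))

σ filters on z, owned by the right side.
E' = (R ⋈[a=h] σ[z='t'](S))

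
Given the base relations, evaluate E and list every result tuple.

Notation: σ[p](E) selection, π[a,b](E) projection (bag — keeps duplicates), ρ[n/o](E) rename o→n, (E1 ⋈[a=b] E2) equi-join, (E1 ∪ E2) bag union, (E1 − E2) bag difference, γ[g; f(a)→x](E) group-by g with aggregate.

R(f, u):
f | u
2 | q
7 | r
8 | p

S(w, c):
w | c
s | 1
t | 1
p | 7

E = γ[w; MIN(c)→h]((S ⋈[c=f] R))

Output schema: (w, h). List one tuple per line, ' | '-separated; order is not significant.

Row counts bottom-up:
  S → 3
  R → 3
  (S ⋈[c=f] R) → 1
  γ[w; MIN(c)→h]((S ⋈[c=f] R)) → 1

== RESULT ==
w | h
p | 7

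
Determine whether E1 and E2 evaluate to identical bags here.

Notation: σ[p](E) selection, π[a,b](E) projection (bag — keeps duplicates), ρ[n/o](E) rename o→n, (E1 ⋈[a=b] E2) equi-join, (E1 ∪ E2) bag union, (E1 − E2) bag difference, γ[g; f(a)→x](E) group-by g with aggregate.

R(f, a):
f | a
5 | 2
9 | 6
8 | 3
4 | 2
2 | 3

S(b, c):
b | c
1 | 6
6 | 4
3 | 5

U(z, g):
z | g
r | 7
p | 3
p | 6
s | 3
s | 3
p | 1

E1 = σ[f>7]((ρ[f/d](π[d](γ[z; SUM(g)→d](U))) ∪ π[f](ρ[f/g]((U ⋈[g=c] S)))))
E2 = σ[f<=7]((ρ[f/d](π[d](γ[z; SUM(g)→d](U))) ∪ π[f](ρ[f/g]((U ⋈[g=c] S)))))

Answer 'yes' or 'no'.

E1 stepwise |·|:
  U → 6
  γ[z; SUM(g)→d](U) → 3
  π[d](γ[z; SUM(g)→d](U)) → 3
  ρ[f/d](π[d](γ[z; SUM(g)→d](U))) → 3
  U → 6
  S → 3
  (U ⋈[g=c] S) → 1
  ρ[f/g]((U ⋈[g=c] S)) → 1
  π[f](ρ[f/g]((U ⋈[g=c] S))) → 1
  (ρ[f/d](π[d](γ[z; SUM(g)→d](U))) ∪ π[f](ρ[f/g]((U ⋈[g=c] S)))) → 4
  σ[f>7]((ρ[f/d](π[d](γ[z; SUM(g)→d](U))) ∪ π[f](ρ[f/g]((U ⋈[g=c] S))))) → 1
E2 stepwise |·|:
  U → 6
  γ[z; SUM(g)→d](U) → 3
  π[d](γ[z; SUM(g)→d](U)) → 3
  ρ[f/d](π[d](γ[z; SUM(g)→d](U))) → 3
  U → 6
  S → 3
  (U ⋈[g=c] S) → 1
  ρ[f/g]((U ⋈[g=c] S)) → 1
  π[f](ρ[f/g]((U ⋈[g=c] S))) → 1
  (ρ[f/d](π[d](γ[z; SUM(g)→d](U))) ∪ π[f](ρ[f/g]((U ⋈[g=c] S)))) → 4
  σ[f<=7]((ρ[f/d](π[d](γ[z; SUM(g)→d](U))) ∪ π[f](ρ[f/g]((U ⋈[g=c] S))))) → 3

E1 result:
f
10
E2 result:
f
6
6
7
Witness: (6,) appears 0× in E1 but 2× in E2.

no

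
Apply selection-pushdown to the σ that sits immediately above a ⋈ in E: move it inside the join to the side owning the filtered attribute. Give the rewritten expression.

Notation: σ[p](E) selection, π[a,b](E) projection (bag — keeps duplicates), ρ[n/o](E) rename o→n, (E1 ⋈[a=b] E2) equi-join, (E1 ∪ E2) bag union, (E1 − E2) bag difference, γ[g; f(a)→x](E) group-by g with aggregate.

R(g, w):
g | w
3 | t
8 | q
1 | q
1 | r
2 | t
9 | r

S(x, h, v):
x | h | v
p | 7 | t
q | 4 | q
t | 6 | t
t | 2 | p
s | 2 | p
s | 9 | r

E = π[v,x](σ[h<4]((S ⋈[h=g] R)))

σ filters on h, owned by the left side.
E' = π[v,x]((σ[h<4](S) ⋈[h=g] R))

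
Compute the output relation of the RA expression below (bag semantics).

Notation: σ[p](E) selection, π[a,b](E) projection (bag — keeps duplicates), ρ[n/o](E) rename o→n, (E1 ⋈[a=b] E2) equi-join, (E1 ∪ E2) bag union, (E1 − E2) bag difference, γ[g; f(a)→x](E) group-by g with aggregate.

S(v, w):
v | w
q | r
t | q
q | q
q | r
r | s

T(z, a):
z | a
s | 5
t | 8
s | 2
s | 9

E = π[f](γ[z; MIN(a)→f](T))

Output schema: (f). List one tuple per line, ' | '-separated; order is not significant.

Row counts bottom-up:
  T → 4
  γ[z; MIN(a)→f](T) → 2
  π[f](γ[z; MIN(a)→f](T)) → 2

== RESULT ==
f
2
8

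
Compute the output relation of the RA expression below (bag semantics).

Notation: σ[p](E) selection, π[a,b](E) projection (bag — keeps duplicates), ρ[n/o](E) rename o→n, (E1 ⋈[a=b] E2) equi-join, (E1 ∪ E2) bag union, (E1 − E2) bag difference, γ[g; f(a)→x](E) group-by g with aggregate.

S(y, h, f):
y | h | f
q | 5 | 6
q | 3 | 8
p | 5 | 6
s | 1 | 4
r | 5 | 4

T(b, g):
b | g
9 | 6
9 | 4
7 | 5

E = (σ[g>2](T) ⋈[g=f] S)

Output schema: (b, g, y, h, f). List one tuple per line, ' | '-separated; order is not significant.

Stepwise |·|:
  T → 3
  σ[g>2](T) → 3
  S → 5
  (σ[g>2](T) ⋈[g=f] S) → 4

== RESULT ==
b | g | y | h | f
9 | 4 | r | 5 | 4
9 | 4 | s | 1 | 4
9 | 6 | p | 5 | 6
9 | 6 | q | 5 | 6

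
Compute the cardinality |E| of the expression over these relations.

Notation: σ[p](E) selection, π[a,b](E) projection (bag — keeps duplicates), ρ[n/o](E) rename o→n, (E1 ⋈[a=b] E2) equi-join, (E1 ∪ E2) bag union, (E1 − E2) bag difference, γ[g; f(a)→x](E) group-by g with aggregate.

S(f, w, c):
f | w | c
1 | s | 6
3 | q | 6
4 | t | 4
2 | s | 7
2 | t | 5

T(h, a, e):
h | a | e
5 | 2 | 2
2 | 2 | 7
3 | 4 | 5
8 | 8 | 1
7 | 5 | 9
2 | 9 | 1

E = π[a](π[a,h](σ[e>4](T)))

Subexpression sizes:
  T → 6
  σ[e>4](T) → 3
  π[a,h](σ[e>4](T)) → 3
  π[a](π[a,h](σ[e>4](T))) → 3

|E| = 3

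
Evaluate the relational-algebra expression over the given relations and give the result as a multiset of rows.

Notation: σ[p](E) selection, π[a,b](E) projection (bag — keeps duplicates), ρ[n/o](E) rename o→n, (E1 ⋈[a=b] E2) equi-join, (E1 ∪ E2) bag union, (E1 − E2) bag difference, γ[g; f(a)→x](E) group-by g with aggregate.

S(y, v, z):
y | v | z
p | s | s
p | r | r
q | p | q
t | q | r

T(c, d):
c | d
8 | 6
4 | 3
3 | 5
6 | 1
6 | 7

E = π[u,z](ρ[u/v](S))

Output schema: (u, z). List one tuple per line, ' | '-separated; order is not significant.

Per-node cardinality:
  S → 4
  ρ[u/v](S) → 4
  π[u,z](ρ[u/v](S)) → 4

== RESULT ==
u | z
p | q
q | r
r | r
s | s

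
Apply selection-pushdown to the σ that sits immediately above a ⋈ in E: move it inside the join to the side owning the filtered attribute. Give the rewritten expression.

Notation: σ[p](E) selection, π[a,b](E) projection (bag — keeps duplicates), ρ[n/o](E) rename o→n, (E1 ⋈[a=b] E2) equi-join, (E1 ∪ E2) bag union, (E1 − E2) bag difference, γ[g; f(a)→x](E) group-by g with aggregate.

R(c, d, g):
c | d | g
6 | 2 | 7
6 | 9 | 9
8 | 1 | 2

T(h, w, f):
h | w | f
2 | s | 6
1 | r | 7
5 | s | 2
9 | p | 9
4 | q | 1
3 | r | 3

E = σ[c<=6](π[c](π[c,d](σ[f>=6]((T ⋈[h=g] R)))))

σ filters on f, owned by the left side.
E' = σ[c<=6](π[c](π[c,d]((σ[f>=6](T) ⋈[h=g] R))))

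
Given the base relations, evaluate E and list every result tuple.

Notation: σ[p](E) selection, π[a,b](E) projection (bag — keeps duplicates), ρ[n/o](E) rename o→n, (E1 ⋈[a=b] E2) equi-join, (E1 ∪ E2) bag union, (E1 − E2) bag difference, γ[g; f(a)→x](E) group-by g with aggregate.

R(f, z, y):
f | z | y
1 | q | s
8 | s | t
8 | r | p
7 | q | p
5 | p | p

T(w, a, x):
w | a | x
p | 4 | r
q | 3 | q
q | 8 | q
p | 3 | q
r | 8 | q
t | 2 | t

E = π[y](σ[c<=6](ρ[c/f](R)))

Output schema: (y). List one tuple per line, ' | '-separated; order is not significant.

Subexpression sizes:
  R → 5
  ρ[c/f](R) → 5
  σ[c<=6](ρ[c/f](R)) → 2
  π[y](σ[c<=6](ρ[c/f](R))) → 2

== RESULT ==
y
p
s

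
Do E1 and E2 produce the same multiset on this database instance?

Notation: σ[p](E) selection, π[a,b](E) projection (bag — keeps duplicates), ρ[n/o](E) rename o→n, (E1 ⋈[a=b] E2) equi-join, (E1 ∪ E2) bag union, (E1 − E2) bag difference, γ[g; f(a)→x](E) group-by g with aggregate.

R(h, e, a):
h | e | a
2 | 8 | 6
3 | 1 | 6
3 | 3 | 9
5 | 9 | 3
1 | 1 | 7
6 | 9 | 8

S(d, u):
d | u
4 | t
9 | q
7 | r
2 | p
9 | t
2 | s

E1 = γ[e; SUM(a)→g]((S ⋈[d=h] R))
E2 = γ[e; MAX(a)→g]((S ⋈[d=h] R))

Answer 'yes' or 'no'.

E1 subexpression sizes:
  S → 6
  R → 6
  (S ⋈[d=h] R) → 2
  γ[e; SUM(a)→g]((S ⋈[d=h] R)) → 1
E2 subexpression sizes:
  S → 6
  R → 6
  (S ⋈[d=h] R) → 2
  γ[e; MAX(a)→g]((S ⋈[d=h] R)) → 1

E1 result:
e | g
8 | 12
E2 result:
e | g
8 | 6
Witness: (8, 6) appears 0× in E1 but 1× in E2.

no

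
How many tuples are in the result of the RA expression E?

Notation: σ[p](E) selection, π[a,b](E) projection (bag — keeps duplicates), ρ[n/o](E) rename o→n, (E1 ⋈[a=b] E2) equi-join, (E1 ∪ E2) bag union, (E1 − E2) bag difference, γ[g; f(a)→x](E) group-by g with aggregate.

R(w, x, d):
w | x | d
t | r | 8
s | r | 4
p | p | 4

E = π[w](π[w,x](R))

Row counts bottom-up:
  R → 3
  π[w,x](R) → 3
  π[w](π[w,x](R)) → 3

|E| = 3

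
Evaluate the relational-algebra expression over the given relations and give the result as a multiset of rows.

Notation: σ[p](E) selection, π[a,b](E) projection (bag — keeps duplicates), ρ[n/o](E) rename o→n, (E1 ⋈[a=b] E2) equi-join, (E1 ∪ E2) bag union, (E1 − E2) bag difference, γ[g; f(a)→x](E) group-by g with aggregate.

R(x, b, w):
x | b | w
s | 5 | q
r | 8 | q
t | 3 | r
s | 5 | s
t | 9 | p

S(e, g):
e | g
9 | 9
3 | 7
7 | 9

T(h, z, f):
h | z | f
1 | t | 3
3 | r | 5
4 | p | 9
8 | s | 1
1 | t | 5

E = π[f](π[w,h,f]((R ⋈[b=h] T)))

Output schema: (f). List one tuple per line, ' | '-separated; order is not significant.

Row counts bottom-up:
  R → 5
  T → 5
  (R ⋈[b=h] T) → 2
  π[w,h,f]((R ⋈[b=h] T)) → 2
  π[f](π[w,h,f]((R ⋈[b=h] T))) → 2

== RESULT ==
f
1
5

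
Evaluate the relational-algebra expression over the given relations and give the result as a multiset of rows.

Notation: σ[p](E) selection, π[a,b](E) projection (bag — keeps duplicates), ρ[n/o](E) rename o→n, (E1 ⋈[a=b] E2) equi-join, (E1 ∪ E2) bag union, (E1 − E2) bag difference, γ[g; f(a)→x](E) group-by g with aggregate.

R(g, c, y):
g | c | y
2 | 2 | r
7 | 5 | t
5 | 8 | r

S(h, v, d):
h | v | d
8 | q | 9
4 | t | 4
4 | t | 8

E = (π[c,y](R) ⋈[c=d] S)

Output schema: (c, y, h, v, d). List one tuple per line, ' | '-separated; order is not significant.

Row counts bottom-up:
  R → 3
  π[c,y](R) → 3
  S → 3
  (π[c,y](R) ⋈[c=d] S) → 1

== RESULT ==
c | y | h | v | d
8 | r | 4 | t | 8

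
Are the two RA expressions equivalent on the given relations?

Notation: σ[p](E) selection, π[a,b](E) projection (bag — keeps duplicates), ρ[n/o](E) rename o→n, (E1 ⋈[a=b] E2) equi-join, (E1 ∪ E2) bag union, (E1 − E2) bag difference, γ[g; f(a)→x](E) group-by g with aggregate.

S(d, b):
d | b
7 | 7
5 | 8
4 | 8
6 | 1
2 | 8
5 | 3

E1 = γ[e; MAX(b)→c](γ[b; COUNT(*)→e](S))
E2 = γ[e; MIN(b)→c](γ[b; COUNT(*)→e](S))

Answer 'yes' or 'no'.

E1 per-node cardinality:
  S → 6
  γ[b; COUNT(*)→e](S) → 4
  γ[e; MAX(b)→c](γ[b; COUNT(*)→e](S)) → 2
E2 per-node cardinality:
  S → 6
  γ[b; COUNT(*)→e](S) → 4
  γ[e; MIN(b)→c](γ[b; COUNT(*)→e](S)) → 2

E1 result:
e | c
1 | 7
3 | 8
E2 result:
e | c
1 | 1
3 | 8
Witness: (1, 1) appears 0× in E1 but 1× in E2.

no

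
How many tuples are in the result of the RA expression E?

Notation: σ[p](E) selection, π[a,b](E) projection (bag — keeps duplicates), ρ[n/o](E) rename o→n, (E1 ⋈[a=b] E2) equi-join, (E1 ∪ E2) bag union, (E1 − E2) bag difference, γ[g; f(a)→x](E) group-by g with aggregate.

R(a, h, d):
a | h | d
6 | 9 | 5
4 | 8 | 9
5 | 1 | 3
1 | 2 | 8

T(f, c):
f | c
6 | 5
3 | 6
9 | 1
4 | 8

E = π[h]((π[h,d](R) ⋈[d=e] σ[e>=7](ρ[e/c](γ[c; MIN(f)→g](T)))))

Row counts bottom-up:
  R → 4
  π[h,d](R) → 4
  T → 4
  γ[c; MIN(f)→g](T) → 4
  ρ[e/c](γ[c; MIN(f)→g](T)) → 4
  σ[e>=7](ρ[e/c](γ[c; MIN(f)→g](T))) → 1
  (π[h,d](R) ⋈[d=e] σ[e>=7](ρ[e/c](γ[c; MIN(f)→g](T)))) → 1
  π[h]((π[h,d](R) ⋈[d=e] σ[e>=7](ρ[e/c](γ[c; MIN(f)→g](T))))) → 1

|E| = 1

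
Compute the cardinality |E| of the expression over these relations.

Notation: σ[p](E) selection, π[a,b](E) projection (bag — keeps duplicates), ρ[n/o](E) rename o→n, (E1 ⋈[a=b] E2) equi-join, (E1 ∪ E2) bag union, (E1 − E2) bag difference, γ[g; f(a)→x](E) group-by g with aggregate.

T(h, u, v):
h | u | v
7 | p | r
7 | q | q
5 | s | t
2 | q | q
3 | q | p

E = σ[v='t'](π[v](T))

Subexpression sizes:
  T → 5
  π[v](T) → 5
  σ[v='t'](π[v](T)) → 1

|E| = 1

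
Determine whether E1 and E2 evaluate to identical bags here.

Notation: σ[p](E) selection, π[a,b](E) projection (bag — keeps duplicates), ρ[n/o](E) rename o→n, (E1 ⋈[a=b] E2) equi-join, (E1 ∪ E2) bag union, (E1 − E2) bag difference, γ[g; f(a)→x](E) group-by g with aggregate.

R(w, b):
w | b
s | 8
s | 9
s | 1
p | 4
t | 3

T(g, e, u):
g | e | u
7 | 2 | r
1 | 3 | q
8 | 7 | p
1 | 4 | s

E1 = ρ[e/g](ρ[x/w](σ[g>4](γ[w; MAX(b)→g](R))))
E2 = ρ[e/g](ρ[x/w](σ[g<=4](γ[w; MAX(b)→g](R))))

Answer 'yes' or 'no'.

E1 stepwise |·|:
  R → 5
  γ[w; MAX(b)→g](R) → 3
  σ[g>4](γ[w; MAX(b)→g](R)) → 1
  ρ[x/w](σ[g>4](γ[w; MAX(b)→g](R))) → 1
  ρ[e/g](ρ[x/w](σ[g>4](γ[w; MAX(b)→g](R)))) → 1
E2 stepwise |·|:
  R → 5
  γ[w; MAX(b)→g](R) → 3
  σ[g<=4](γ[w; MAX(b)→g](R)) → 2
  ρ[x/w](σ[g<=4](γ[w; MAX(b)→g](R))) → 2
  ρ[e/g](ρ[x/w](σ[g<=4](γ[w; MAX(b)→g](R)))) → 2

E1 result:
x | e
s | 9
E2 result:
x | e
p | 4
t | 3
Witness: ('s', 9) appears 1× in E1 but 0× in E2.

no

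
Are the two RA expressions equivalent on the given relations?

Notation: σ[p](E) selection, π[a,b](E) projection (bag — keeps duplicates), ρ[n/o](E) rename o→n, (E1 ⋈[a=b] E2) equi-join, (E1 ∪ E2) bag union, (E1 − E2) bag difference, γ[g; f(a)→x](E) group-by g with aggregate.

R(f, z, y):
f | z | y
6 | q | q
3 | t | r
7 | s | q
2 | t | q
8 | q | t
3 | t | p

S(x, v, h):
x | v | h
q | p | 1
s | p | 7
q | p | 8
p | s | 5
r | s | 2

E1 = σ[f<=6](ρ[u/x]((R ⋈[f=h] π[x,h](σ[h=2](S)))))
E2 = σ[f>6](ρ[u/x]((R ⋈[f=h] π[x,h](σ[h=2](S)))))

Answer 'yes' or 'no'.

E1 stepwise |·|:
  R → 6
  S → 5
  σ[h=2](S) → 1
  π[x,h](σ[h=2](S)) → 1
  (R ⋈[f=h] π[x,h](σ[h=2](S))) → 1
  ρ[u/x]((R ⋈[f=h] π[x,h](σ[h=2](S)))) → 1
  σ[f<=6](ρ[u/x]((R ⋈[f=h] π[x,h](σ[h=2](S))))) → 1
E2 stepwise |·|:
  R → 6
  S → 5
  σ[h=2](S) → 1
  π[x,h](σ[h=2](S)) → 1
  (R ⋈[f=h] π[x,h](σ[h=2](S))) → 1
  ρ[u/x]((R ⋈[f=h] π[x,h](σ[h=2](S)))) → 1
  σ[f>6](ρ[u/x]((R ⋈[f=h] π[x,h](σ[h=2](S))))) → 0

E1 result:
f | z | y | u | h
2 | t | q | r | 2
E2 result:
f | z | y | u | h
(0 rows)
Witness: (2, 't', 'q', 'r', 2) appears 1× in E1 but 0× in E2.

no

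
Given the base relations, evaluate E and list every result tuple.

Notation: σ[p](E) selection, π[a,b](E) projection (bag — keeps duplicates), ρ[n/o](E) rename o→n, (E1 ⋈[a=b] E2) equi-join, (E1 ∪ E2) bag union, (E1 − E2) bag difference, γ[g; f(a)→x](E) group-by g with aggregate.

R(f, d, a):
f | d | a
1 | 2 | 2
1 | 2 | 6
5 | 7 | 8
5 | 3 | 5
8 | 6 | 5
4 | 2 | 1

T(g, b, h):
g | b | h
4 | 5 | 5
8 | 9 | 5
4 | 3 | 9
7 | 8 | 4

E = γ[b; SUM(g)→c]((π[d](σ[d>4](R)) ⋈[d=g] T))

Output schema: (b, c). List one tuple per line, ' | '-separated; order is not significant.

Stepwise |·|:
  R → 6
  σ[d>4](R) → 2
  π[d](σ[d>4](R)) → 2
  T → 4
  (π[d](σ[d>4](R)) ⋈[d=g] T) → 1
  γ[b; SUM(g)→c]((π[d](σ[d>4](R)) ⋈[d=g] T)) → 1

== RESULT ==
b | c
8 | 7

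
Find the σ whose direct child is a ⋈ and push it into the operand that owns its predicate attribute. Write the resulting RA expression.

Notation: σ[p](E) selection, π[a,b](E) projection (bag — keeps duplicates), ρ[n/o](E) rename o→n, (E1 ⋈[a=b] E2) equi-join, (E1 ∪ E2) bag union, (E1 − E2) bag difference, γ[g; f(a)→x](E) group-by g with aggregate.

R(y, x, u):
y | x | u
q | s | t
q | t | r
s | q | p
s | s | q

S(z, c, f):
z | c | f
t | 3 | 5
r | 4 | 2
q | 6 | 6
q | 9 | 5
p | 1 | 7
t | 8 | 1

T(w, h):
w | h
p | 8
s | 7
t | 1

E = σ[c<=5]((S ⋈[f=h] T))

σ filters on c, owned by the left side.
E' = (σ[c<=5](S) ⋈[f=h] T)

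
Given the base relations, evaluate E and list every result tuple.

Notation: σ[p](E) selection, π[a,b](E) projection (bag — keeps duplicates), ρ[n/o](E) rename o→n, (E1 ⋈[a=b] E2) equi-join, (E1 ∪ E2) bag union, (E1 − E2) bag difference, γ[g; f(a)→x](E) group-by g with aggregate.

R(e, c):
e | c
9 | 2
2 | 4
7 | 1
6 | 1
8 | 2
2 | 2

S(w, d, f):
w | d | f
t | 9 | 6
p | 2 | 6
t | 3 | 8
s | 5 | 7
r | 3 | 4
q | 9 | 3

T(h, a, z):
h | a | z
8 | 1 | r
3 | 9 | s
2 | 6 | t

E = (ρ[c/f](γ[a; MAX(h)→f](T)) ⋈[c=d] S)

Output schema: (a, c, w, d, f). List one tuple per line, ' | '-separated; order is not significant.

Row counts bottom-up:
  T → 3
  γ[a; MAX(h)→f](T) → 3
  ρ[c/f](γ[a; MAX(h)→f](T)) → 3
  S → 6
  (ρ[c/f](γ[a; MAX(h)→f](T)) ⋈[c=d] S) → 3

== RESULT ==
a | c | w | d | f
6 | 2 | p | 2 | 6
9 | 3 | r | 3 | 4
9 | 3 | t | 3 | 8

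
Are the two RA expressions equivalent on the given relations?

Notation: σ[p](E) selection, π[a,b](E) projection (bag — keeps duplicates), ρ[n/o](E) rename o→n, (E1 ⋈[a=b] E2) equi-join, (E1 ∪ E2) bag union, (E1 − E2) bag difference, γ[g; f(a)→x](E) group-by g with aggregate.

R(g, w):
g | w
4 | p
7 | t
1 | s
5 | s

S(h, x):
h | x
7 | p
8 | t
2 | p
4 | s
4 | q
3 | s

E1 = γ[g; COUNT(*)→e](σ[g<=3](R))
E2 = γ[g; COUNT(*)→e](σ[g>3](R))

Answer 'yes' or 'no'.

E1 stepwise |·|:
  R → 4
  σ[g<=3](R) → 1
  γ[g; COUNT(*)→e](σ[g<=3](R)) → 1
E2 stepwise |·|:
  R → 4
  σ[g>3](R) → 3
  γ[g; COUNT(*)→e](σ[g>3](R)) → 3

E1 result:
g | e
1 | 1
E2 result:
g | e
4 | 1
5 | 1
7 | 1
Witness: (1, 1) appears 1× in E1 but 0× in E2.

no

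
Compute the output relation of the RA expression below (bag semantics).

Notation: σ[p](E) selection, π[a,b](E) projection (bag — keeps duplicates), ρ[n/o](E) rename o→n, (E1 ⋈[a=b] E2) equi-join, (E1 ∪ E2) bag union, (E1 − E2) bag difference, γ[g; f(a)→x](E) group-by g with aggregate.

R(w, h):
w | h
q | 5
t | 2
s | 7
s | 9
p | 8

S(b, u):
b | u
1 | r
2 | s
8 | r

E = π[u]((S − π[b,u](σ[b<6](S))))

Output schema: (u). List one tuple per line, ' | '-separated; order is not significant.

Row counts bottom-up:
  S → 3
  S → 3
  σ[b<6](S) → 2
  π[b,u](σ[b<6](S)) → 2
  (S − π[b,u](σ[b<6](S))) → 1
  π[u]((S − π[b,u](σ[b<6](S)))) → 1

== RESULT ==
u
r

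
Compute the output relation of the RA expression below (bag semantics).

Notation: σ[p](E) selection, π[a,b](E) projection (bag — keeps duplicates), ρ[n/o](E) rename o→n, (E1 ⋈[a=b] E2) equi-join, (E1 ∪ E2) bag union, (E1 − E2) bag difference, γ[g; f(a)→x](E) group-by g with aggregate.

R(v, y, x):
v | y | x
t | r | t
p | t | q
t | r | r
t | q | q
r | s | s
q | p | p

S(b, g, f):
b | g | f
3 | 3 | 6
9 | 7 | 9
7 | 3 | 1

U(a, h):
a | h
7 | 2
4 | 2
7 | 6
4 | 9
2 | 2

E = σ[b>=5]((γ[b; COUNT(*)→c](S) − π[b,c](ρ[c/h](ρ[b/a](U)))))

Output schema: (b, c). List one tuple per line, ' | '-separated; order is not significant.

Subexpression sizes:
  S → 3
  γ[b; COUNT(*)→c](S) → 3
  U → 5
  ρ[b/a](U) → 5
  ρ[c/h](ρ[b/a](U)) → 5
  π[b,c](ρ[c/h](ρ[b/a](U))) → 5
  (γ[b; COUNT(*)→c](S) − π[b,c](ρ[c/h](ρ[b/a](U)))) → 3
  σ[b>=5]((γ[b; COUNT(*)→c](S) − π[b,c](ρ[c/h](ρ[b/a](U))))) → 2

== RESULT ==
b | c
7 | 1
9 | 1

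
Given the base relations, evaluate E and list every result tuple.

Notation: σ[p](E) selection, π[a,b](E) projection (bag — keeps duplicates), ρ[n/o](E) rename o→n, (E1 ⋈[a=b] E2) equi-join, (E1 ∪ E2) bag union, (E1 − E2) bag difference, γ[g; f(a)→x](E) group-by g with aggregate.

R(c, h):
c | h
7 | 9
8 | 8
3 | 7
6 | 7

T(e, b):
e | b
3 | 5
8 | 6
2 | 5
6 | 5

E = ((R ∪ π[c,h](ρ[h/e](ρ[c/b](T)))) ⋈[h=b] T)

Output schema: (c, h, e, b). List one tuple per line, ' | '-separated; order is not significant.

Subexpression sizes:
  R → 4
  T → 4
  ρ[c/b](T) → 4
  ρ[h/e](ρ[c/b](T)) → 4
  π[c,h](ρ[h/e](ρ[c/b](T))) → 4
  (R ∪ π[c,h](ρ[h/e](ρ[c/b](T)))) → 8
  T → 4
  ((R ∪ π[c,h](ρ[h/e](ρ[c/b](T)))) ⋈[h=b] T) → 1

== RESULT ==
c | h | e | b
5 | 6 | 8 | 6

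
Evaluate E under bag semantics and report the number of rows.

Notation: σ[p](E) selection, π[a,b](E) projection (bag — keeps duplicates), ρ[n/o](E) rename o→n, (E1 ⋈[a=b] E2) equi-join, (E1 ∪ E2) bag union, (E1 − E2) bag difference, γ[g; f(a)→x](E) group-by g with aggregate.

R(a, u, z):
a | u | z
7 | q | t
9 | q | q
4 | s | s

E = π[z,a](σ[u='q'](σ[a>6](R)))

Stepwise |·|:
  R → 3
  σ[a>6](R) → 2
  σ[u='q'](σ[a>6](R)) → 2
  π[z,a](σ[u='q'](σ[a>6](R))) → 2

|E| = 2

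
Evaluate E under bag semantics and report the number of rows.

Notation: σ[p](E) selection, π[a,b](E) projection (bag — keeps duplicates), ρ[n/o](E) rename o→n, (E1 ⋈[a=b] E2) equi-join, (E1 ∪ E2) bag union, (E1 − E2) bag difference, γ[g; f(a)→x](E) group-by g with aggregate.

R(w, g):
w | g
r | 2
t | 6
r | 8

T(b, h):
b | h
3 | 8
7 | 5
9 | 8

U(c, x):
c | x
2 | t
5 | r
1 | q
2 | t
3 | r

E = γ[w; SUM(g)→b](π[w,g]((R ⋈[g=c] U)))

Stepwise |·|:
  R → 3
  U → 5
  (R ⋈[g=c] U) → 2
  π[w,g]((R ⋈[g=c] U)) → 2
  γ[w; SUM(g)→b](π[w,g]((R ⋈[g=c] U))) → 1

|E| = 1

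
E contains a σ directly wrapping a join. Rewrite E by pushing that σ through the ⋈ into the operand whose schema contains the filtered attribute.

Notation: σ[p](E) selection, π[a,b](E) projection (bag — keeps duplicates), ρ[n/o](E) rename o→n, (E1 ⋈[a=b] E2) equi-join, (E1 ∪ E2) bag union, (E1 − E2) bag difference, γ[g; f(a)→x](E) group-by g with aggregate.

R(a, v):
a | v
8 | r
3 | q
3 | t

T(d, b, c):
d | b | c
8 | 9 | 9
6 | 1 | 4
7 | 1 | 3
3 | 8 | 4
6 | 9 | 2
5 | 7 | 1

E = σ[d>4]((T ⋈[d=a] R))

σ filters on d, owned by the left side.
E' = (σ[d>4](T) ⋈[d=a] R)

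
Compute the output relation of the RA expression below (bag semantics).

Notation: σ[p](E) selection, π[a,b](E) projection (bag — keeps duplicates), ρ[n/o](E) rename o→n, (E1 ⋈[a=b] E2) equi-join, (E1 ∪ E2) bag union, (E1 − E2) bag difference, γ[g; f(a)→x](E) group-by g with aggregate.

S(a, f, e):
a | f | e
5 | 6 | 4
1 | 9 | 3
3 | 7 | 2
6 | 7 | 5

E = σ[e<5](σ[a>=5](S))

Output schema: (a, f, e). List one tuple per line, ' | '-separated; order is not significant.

Row counts bottom-up:
  S → 4
  σ[a>=5](S) → 2
  σ[e<5](σ[a>=5](S)) → 1

== RESULT ==
a | f | e
5 | 6 | 4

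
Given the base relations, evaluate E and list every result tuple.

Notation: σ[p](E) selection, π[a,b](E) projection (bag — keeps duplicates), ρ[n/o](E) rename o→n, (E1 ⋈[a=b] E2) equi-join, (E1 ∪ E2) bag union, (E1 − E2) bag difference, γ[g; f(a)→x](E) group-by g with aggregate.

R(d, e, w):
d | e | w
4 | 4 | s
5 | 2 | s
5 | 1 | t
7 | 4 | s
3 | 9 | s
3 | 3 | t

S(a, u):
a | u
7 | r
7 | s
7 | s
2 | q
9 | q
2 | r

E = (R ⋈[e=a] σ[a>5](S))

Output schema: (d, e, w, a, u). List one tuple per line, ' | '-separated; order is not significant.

Row counts bottom-up:
  R → 6
  S → 6
  σ[a>5](S) → 4
  (R ⋈[e=a] σ[a>5](S)) → 1

== RESULT ==
d | e | w | a | u
3 | 9 | s | 9 | q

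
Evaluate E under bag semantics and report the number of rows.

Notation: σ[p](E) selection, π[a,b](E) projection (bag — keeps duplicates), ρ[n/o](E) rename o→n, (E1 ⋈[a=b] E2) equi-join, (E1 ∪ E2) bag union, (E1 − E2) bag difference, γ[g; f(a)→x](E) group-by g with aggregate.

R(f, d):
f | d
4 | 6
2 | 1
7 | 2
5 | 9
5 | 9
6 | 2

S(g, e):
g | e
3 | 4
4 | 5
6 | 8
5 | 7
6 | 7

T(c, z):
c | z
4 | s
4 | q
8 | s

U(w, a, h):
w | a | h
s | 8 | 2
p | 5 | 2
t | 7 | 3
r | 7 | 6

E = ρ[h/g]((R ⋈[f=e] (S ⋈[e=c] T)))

Row counts bottom-up:
  R → 6
  S → 5
  T → 3
  (S ⋈[e=c] T) → 3
  (R ⋈[f=e] (S ⋈[e=c] T)) → 2
  ρ[h/g]((R ⋈[f=e] (S ⋈[e=c] T))) → 2

|E| = 2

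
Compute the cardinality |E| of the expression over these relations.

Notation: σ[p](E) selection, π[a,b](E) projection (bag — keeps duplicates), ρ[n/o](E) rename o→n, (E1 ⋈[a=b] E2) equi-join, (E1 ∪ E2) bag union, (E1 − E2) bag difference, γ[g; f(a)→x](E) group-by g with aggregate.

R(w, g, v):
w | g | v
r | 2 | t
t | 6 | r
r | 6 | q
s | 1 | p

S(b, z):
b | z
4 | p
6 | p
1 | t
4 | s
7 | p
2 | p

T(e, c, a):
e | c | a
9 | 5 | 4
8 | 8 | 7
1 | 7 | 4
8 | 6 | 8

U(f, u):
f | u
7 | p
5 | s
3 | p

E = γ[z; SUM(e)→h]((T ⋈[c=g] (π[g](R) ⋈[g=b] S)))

Row counts bottom-up:
  T → 4
  R → 4
  π[g](R) → 4
  S → 6
  (π[g](R) ⋈[g=b] S) → 4
  (T ⋈[c=g] (π[g](R) ⋈[g=b] S)) → 2
  γ[z; SUM(e)→h]((T ⋈[c=g] (π[g](R) ⋈[g=b] S))) → 1

|E| = 1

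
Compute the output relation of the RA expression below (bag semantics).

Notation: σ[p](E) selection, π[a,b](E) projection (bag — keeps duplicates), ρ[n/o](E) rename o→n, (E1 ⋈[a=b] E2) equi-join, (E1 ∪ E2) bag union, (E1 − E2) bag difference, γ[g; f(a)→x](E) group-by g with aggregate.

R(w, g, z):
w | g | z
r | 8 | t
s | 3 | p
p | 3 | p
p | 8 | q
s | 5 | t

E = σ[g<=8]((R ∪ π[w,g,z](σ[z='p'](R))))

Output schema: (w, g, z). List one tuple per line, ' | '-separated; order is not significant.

Row counts bottom-up:
  R → 5
  R → 5
  σ[z='p'](R) → 2
  π[w,g,z](σ[z='p'](R)) → 2
  (R ∪ π[w,g,z](σ[z='p'](R))) → 7
  σ[g<=8]((R ∪ π[w,g,z](σ[z='p'](R)))) → 7

== RESULT ==
w | g | z
p | 3 | p
p | 3 | p
p | 8 | q
r | 8 | t
s | 3 | p
s | 3 | p
s | 5 | t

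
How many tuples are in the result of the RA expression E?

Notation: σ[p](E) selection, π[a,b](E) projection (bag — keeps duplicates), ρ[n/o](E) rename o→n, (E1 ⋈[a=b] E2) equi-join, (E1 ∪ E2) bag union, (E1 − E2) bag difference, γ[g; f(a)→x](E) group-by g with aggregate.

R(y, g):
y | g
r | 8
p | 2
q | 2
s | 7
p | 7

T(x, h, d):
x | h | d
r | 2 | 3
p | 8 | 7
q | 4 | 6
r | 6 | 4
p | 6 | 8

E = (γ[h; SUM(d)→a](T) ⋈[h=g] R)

Subexpression sizes:
  T → 5
  γ[h; SUM(d)→a](T) → 4
  R → 5
  (γ[h; SUM(d)→a](T) ⋈[h=g] R) → 3

|E| = 3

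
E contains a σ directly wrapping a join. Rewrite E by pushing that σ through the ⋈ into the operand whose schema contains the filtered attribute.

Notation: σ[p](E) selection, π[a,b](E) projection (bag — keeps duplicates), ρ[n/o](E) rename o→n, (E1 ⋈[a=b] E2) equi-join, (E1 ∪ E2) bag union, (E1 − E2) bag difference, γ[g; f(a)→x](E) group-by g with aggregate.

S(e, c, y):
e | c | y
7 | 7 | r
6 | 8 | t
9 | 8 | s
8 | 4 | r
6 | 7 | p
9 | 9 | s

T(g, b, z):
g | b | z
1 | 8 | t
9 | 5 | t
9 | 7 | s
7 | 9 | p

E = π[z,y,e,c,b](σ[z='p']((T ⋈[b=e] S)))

σ filters on z, owned by the left side.
E' = π[z,y,e,c,b]((σ[z='p'](T) ⋈[b=e] S))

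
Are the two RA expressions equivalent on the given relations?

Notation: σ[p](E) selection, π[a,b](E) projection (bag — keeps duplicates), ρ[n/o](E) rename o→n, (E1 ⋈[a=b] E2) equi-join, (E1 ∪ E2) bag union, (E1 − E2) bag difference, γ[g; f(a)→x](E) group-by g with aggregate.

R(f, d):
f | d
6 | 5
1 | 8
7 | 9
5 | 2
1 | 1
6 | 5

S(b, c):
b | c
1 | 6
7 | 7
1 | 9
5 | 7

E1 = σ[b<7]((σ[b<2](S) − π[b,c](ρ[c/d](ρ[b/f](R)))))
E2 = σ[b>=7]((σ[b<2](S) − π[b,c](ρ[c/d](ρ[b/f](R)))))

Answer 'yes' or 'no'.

E1 stepwise |·|:
  S → 4
  σ[b<2](S) → 2
  R → 6
  ρ[b/f](R) → 6
  ρ[c/d](ρ[b/f](R)) → 6
  π[b,c](ρ[c/d](ρ[b/f](R))) → 6
  (σ[b<2](S) − π[b,c](ρ[c/d](ρ[b/f](R)))) → 2
  σ[b<7]((σ[b<2](S) − π[b,c](ρ[c/d](ρ[b/f](R))))) → 2
E2 stepwise |·|:
  S → 4
  σ[b<2](S) → 2
  R → 6
  ρ[b/f](R) → 6
  ρ[c/d](ρ[b/f](R)) → 6
  π[b,c](ρ[c/d](ρ[b/f](R))) → 6
  (σ[b<2](S) − π[b,c](ρ[c/d](ρ[b/f](R)))) → 2
  σ[b>=7]((σ[b<2](S) − π[b,c](ρ[c/d](ρ[b/f](R))))) → 0

E1 result:
b | c
1 | 6
1 | 9
E2 result:
b | c
(0 rows)
Witness: (1, 6) appears 1× in E1 but 0× in E2.

no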